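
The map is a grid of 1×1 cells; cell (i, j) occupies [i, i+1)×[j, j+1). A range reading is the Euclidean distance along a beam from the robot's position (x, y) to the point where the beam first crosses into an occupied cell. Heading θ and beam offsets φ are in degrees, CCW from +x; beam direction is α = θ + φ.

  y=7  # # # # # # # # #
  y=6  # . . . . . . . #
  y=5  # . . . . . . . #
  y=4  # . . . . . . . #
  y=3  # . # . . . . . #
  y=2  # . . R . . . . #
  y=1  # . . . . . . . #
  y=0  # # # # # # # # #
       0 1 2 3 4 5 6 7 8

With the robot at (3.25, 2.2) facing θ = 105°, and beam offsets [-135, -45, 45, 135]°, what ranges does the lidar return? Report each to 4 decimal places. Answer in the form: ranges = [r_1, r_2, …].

ranges = [2.4000, 5.5426, 2.5981, 1.3856]

beam 1: φ=-135°, α=330°
  dir = (cos 330°, sin 330°) = (0.8660, -0.5000); from cell (3,2)
  next x-line at t=0.8660, next y-line at t=0.4000; Δt_x=1.1547, Δt_y=2.0000
    y: enter (3,1) at t=0.4000
    x: enter (4,1) at t=0.8660
    x: enter (5,1) at t=2.0207
    y: enter (5,0) at t=2.4000 ← occupied
  → r_1 = 2.4000
beam 2: φ=-45°, α=60°
  dir = (cos 60°, sin 60°) = (0.5000, 0.8660); from cell (3,2)
  next x-line at t=1.5000, next y-line at t=0.9238; Δt_x=2.0000, Δt_y=1.1547
    y: enter (3,3) at t=0.9238
    x: enter (4,3) at t=1.5000
    y: enter (4,4) at t=2.0785
    y: enter (4,5) at t=3.2332
    x: enter (5,5) at t=3.5000
    y: enter (5,6) at t=4.3879
    x: enter (6,6) at t=5.5000
    y: enter (6,7) at t=5.5426 ← occupied
  → r_2 = 5.5426
beam 3: φ=45°, α=150°
  dir = (cos 150°, sin 150°) = (-0.8660, 0.5000); from cell (3,2)
  next x-line at t=0.2887, next y-line at t=1.6000; Δt_x=1.1547, Δt_y=2.0000
    x: enter (2,2) at t=0.2887
    x: enter (1,2) at t=1.4434
    y: enter (1,3) at t=1.6000
    x: enter (0,3) at t=2.5981 ← occupied
  → r_3 = 2.5981
beam 4: φ=135°, α=240°
  dir = (cos 240°, sin 240°) = (-0.5000, -0.8660); from cell (3,2)
  next x-line at t=0.5000, next y-line at t=0.2309; Δt_x=2.0000, Δt_y=1.1547
    y: enter (3,1) at t=0.2309
    x: enter (2,1) at t=0.5000
    y: enter (2,0) at t=1.3856 ← occupied
  → r_4 = 1.3856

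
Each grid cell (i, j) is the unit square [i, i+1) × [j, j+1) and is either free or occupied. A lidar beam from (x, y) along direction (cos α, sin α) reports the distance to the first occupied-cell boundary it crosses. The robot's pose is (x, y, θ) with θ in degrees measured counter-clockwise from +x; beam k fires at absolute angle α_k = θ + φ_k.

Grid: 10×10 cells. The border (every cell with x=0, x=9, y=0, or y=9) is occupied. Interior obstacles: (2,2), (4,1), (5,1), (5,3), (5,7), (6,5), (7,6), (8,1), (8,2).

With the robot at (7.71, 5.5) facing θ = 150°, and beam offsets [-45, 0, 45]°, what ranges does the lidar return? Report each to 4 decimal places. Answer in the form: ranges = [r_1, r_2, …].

beam 1: φ=-45°, α=105°
  direction (-0.2588, 0.9659); cell (7,5); t to first gridline: x 2.7432, y 0.5176 (then +3.8637 / +1.0353)
    (7,6) via y @ 0.5176  # hit
  → r_1 = 0.5176
beam 2: φ=0°, α=150°
  direction (-0.8660, 0.5000); cell (7,5); t to first gridline: x 0.8198, y 1.0000 (then +1.1547 / +2.0000)
    (6,5) via x @ 0.8198  # hit
  → r_2 = 0.8198
beam 3: φ=45°, α=195°
  direction (-0.9659, -0.2588); cell (7,5); t to first gridline: x 0.7350, y 1.9319 (then +1.0353 / +3.8637)
    (6,5) via x @ 0.7350  # hit
  → r_3 = 0.7350

ranges = [0.5176, 0.8198, 0.7350]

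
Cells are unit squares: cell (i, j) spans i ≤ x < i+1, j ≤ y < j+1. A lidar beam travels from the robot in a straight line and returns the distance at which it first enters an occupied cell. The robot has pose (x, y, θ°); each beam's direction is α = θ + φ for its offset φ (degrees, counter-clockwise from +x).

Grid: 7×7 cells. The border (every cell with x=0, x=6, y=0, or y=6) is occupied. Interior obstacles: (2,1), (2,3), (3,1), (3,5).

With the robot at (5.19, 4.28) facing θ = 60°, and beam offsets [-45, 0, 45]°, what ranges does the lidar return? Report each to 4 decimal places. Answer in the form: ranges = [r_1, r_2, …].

ranges = [0.8386, 1.6200, 1.7807]

beam 1: φ=-45°, α=15°
  cosα=0.9659 sinα=0.2588 | (5,4) | tMaxX 0.8386 tMaxY 2.7819 | tΔX 1.0353 tΔY 3.8637
    t=0.8386 [x] (6,4) — stop
  → r_1 = 0.8386
beam 2: φ=0°, α=60°
  cosα=0.5000 sinα=0.8660 | (5,4) | tMaxX 1.6200 tMaxY 0.8314 | tΔX 2.0000 tΔY 1.1547
    t=0.8314 [y] (5,5)
    t=1.6200 [x] (6,5) — stop
  → r_2 = 1.6200
beam 3: φ=45°, α=105°
  cosα=-0.2588 sinα=0.9659 | (5,4) | tMaxX 0.7341 tMaxY 0.7454 | tΔX 3.8637 tΔY 1.0353
    t=0.7341 [x] (4,4)
    t=0.7454 [y] (4,5)
    t=1.7807 [y] (4,6) — stop
  → r_3 = 1.7807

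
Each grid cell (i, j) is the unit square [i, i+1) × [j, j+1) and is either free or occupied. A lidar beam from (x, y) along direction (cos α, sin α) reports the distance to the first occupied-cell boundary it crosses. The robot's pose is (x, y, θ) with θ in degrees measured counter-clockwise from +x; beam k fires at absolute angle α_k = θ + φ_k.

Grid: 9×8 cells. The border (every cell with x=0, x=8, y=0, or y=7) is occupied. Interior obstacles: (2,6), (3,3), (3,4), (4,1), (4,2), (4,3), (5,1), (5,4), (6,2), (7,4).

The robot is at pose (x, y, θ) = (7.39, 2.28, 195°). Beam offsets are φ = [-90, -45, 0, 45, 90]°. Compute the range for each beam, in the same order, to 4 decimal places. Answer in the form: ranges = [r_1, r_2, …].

ranges = [4.8865, 0.4503, 0.4038, 1.4780, 1.3252]

beam 1: φ=-90°, α=105°
  dir = (cos 105°, sin 105°) = (-0.2588, 0.9659); from cell (7,2)
  next x-line at t=1.5068, next y-line at t=0.7454; Δt_x=3.8637, Δt_y=1.0353
    y: enter (7,3) at t=0.7454
    x: enter (6,3) at t=1.5068
    y: enter (6,4) at t=1.7807
    y: enter (6,5) at t=2.8160
    y: enter (6,6) at t=3.8512
    y: enter (6,7) at t=4.8865 ← occupied
  → r_1 = 4.8865
beam 2: φ=-45°, α=150°
  dir = (cos 150°, sin 150°) = (-0.8660, 0.5000); from cell (7,2)
  next x-line at t=0.4503, next y-line at t=1.4400; Δt_x=1.1547, Δt_y=2.0000
    x: enter (6,2) at t=0.4503 ← occupied
  → r_2 = 0.4503
beam 3: φ=0°, α=195°
  dir = (cos 195°, sin 195°) = (-0.9659, -0.2588); from cell (7,2)
  next x-line at t=0.4038, next y-line at t=1.0818; Δt_x=1.0353, Δt_y=3.8637
    x: enter (6,2) at t=0.4038 ← occupied
  → r_3 = 0.4038
beam 4: φ=45°, α=240°
  dir = (cos 240°, sin 240°) = (-0.5000, -0.8660); from cell (7,2)
  next x-line at t=0.7800, next y-line at t=0.3233; Δt_x=2.0000, Δt_y=1.1547
    y: enter (7,1) at t=0.3233
    x: enter (6,1) at t=0.7800
    y: enter (6,0) at t=1.4780 ← occupied
  → r_4 = 1.4780
beam 5: φ=90°, α=285°
  dir = (cos 285°, sin 285°) = (0.2588, -0.9659); from cell (7,2)
  next x-line at t=2.3569, next y-line at t=0.2899; Δt_x=3.8637, Δt_y=1.0353
    y: enter (7,1) at t=0.2899
    y: enter (7,0) at t=1.3252 ← occupied
  → r_5 = 1.3252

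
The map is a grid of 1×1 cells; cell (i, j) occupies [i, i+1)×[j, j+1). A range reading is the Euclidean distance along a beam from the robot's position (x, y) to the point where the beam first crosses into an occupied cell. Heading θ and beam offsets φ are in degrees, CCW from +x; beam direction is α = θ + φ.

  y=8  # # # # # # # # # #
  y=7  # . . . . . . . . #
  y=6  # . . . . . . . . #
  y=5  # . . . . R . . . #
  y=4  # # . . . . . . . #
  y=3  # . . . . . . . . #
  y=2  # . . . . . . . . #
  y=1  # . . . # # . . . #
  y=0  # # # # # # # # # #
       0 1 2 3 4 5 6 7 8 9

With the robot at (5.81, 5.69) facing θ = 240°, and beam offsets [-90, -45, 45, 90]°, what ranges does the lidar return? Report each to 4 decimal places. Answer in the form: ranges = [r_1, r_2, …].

ranges = [4.6200, 3.9444, 4.8554, 3.6835]

beam 1: φ=-90°, α=150°
  direction (-0.8660, 0.5000); cell (5,5); t to first gridline: x 0.9353, y 0.6200 (then +1.1547 / +2.0000)
    (5,6) via y @ 0.6200
    (4,6) via x @ 0.9353
    (3,6) via x @ 2.0900
    (3,7) via y @ 2.6200
    (2,7) via x @ 3.2447
    (1,7) via x @ 4.3994
    (1,8) via y @ 4.6200  # hit
  → r_1 = 4.6200
beam 2: φ=-45°, α=195°
  direction (-0.9659, -0.2588); cell (5,5); t to first gridline: x 0.8386, y 2.6660 (then +1.0353 / +3.8637)
    (4,5) via x @ 0.8386
    (3,5) via x @ 1.8738
    (3,4) via y @ 2.6660
    (2,4) via x @ 2.9091
    (1,4) via x @ 3.9444  # hit
  → r_2 = 3.9444
beam 3: φ=45°, α=285°
  direction (0.2588, -0.9659); cell (5,5); t to first gridline: x 0.7341, y 0.7143 (then +3.8637 / +1.0353)
    (5,4) via y @ 0.7143
    (6,4) via x @ 0.7341
    (6,3) via y @ 1.7496
    (6,2) via y @ 2.7849
    (6,1) via y @ 3.8202
    (7,1) via x @ 4.5978
    (7,0) via y @ 4.8554  # hit
  → r_3 = 4.8554
beam 4: φ=90°, α=330°
  direction (0.8660, -0.5000); cell (5,5); t to first gridline: x 0.2194, y 1.3800 (then +1.1547 / +2.0000)
    (6,5) via x @ 0.2194
    (7,5) via x @ 1.3741
    (7,4) via y @ 1.3800
    (8,4) via x @ 2.5288
    (8,3) via y @ 3.3800
    (9,3) via x @ 3.6835  # hit
  → r_4 = 3.6835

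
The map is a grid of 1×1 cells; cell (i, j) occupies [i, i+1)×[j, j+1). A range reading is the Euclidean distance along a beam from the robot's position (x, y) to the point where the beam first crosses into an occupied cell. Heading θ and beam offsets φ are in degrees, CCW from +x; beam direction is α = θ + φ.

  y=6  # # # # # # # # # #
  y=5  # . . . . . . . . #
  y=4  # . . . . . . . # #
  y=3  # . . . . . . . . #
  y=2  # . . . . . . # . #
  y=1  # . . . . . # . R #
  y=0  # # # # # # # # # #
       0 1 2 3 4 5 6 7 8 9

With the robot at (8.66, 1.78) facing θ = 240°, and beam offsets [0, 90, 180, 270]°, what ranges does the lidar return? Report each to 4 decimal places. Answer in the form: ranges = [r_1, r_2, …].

ranges = [0.9007, 0.3926, 0.6800, 0.7621]

beam 1: φ=0°, α=240°
  cosα=-0.5000 sinα=-0.8660 | (8,1) | tMaxX 1.3200 tMaxY 0.9007 | tΔX 2.0000 tΔY 1.1547
    t=0.9007 [y] (8,0) — stop
  → r_1 = 0.9007
beam 2: φ=90°, α=330°
  cosα=0.8660 sinα=-0.5000 | (8,1) | tMaxX 0.3926 tMaxY 1.5600 | tΔX 1.1547 tΔY 2.0000
    t=0.3926 [x] (9,1) — stop
  → r_2 = 0.3926
beam 3: φ=180°, α=60°
  cosα=0.5000 sinα=0.8660 | (8,1) | tMaxX 0.6800 tMaxY 0.2540 | tΔX 2.0000 tΔY 1.1547
    t=0.2540 [y] (8,2)
    t=0.6800 [x] (9,2) — stop
  → r_3 = 0.6800
beam 4: φ=270°, α=150°
  cosα=-0.8660 sinα=0.5000 | (8,1) | tMaxX 0.7621 tMaxY 0.4400 | tΔX 1.1547 tΔY 2.0000
    t=0.4400 [y] (8,2)
    t=0.7621 [x] (7,2) — stop
  → r_4 = 0.7621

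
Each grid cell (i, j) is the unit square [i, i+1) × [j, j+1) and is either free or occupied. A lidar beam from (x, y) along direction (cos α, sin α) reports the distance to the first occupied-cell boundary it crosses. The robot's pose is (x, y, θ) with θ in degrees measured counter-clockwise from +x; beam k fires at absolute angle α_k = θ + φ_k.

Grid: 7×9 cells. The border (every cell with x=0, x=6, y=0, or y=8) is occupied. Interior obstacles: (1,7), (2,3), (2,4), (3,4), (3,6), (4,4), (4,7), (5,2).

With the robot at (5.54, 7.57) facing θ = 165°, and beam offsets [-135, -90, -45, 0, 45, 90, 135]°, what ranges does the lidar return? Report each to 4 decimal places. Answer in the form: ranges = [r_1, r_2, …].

beam 1: φ=-135°, α=30°
  dir = (cos 30°, sin 30°) = (0.8660, 0.5000); from cell (5,7)
  next x-line at t=0.5312, next y-line at t=0.8600; Δt_x=1.1547, Δt_y=2.0000
    x: enter (6,7) at t=0.5312 ← occupied
  → r_1 = 0.5312
beam 2: φ=-90°, α=75°
  dir = (cos 75°, sin 75°) = (0.2588, 0.9659); from cell (5,7)
  next x-line at t=1.7773, next y-line at t=0.4452; Δt_x=3.8637, Δt_y=1.0353
    y: enter (5,8) at t=0.4452 ← occupied
  → r_2 = 0.4452
beam 3: φ=-45°, α=120°
  dir = (cos 120°, sin 120°) = (-0.5000, 0.8660); from cell (5,7)
  next x-line at t=1.0800, next y-line at t=0.4965; Δt_x=2.0000, Δt_y=1.1547
    y: enter (5,8) at t=0.4965 ← occupied
  → r_3 = 0.4965
beam 4: φ=0°, α=165°
  dir = (cos 165°, sin 165°) = (-0.9659, 0.2588); from cell (5,7)
  next x-line at t=0.5590, next y-line at t=1.6614; Δt_x=1.0353, Δt_y=3.8637
    x: enter (4,7) at t=0.5590 ← occupied
  → r_4 = 0.5590
beam 5: φ=45°, α=210°
  dir = (cos 210°, sin 210°) = (-0.8660, -0.5000); from cell (5,7)
  next x-line at t=0.6235, next y-line at t=1.1400; Δt_x=1.1547, Δt_y=2.0000
    x: enter (4,7) at t=0.6235 ← occupied
  → r_5 = 0.6235
beam 6: φ=90°, α=255°
  dir = (cos 255°, sin 255°) = (-0.2588, -0.9659); from cell (5,7)
  next x-line at t=2.0864, next y-line at t=0.5901; Δt_x=3.8637, Δt_y=1.0353
    y: enter (5,6) at t=0.5901
    y: enter (5,5) at t=1.6254
    x: enter (4,5) at t=2.0864
    y: enter (4,4) at t=2.6607 ← occupied
  → r_6 = 2.6607
beam 7: φ=135°, α=300°
  dir = (cos 300°, sin 300°) = (0.5000, -0.8660); from cell (5,7)
  next x-line at t=0.9200, next y-line at t=0.6582; Δt_x=2.0000, Δt_y=1.1547
    y: enter (5,6) at t=0.6582
    x: enter (6,6) at t=0.9200 ← occupied
  → r_7 = 0.9200

ranges = [0.5312, 0.4452, 0.4965, 0.5590, 0.6235, 2.6607, 0.9200]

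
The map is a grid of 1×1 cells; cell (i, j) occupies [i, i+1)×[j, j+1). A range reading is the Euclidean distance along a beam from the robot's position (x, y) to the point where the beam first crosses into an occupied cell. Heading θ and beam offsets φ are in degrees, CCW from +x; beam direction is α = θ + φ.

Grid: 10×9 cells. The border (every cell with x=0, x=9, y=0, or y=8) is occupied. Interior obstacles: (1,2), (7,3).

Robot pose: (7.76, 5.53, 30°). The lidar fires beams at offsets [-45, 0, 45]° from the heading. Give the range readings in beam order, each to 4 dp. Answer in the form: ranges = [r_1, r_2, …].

ranges = [1.2837, 1.4318, 2.5571]

beam 1: φ=-45°, α=345°
  d=(0.9659,-0.2588)  start (7,5)  tX=0.2485 tY=2.0478  stride 1/|dx|=1.0353 1/|dy|=3.8637
    cross x-line → (8,5), t=0.2485
    cross x-line → (9,5), t=1.2837 (wall)
  → r_1 = 1.2837
beam 2: φ=0°, α=30°
  d=(0.8660,0.5000)  start (7,5)  tX=0.2771 tY=0.9400  stride 1/|dx|=1.1547 1/|dy|=2.0000
    cross x-line → (8,5), t=0.2771
    cross y-line → (8,6), t=0.9400
    cross x-line → (9,6), t=1.4318 (wall)
  → r_2 = 1.4318
beam 3: φ=45°, α=75°
  d=(0.2588,0.9659)  start (7,5)  tX=0.9273 tY=0.4866  stride 1/|dx|=3.8637 1/|dy|=1.0353
    cross y-line → (7,6), t=0.4866
    cross x-line → (8,6), t=0.9273
    cross y-line → (8,7), t=1.5219
    cross y-line → (8,8), t=2.5571 (wall)
  → r_3 = 2.5571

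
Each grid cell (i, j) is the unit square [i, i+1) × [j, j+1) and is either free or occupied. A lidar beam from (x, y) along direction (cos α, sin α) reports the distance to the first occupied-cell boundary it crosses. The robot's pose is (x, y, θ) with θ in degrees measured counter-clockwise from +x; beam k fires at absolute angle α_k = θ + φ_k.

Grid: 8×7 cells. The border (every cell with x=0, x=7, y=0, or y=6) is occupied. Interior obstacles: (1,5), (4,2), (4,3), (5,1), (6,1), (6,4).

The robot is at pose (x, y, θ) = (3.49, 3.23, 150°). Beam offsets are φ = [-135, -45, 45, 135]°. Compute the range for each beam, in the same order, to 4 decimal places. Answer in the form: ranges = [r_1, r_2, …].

beam 1: φ=-135°, α=15°
  d=(0.9659,0.2588)  start (3,3)  tX=0.5280 tY=2.9751  stride 1/|dx|=1.0353 1/|dy|=3.8637
    cross x-line → (4,3), t=0.5280 (wall)
  → r_1 = 0.5280
beam 2: φ=-45°, α=105°
  d=(-0.2588,0.9659)  start (3,3)  tX=1.8932 tY=0.7972  stride 1/|dx|=3.8637 1/|dy|=1.0353
    cross y-line → (3,4), t=0.7972
    cross y-line → (3,5), t=1.8324
    cross x-line → (2,5), t=1.8932
    cross y-line → (2,6), t=2.8677 (wall)
  → r_2 = 2.8677
beam 3: φ=45°, α=195°
  d=(-0.9659,-0.2588)  start (3,3)  tX=0.5073 tY=0.8887  stride 1/|dx|=1.0353 1/|dy|=3.8637
    cross x-line → (2,3), t=0.5073
    cross y-line → (2,2), t=0.8887
    cross x-line → (1,2), t=1.5426
    cross x-line → (0,2), t=2.5778 (wall)
  → r_3 = 2.5778
beam 4: φ=135°, α=285°
  d=(0.2588,-0.9659)  start (3,3)  tX=1.9705 tY=0.2381  stride 1/|dx|=3.8637 1/|dy|=1.0353
    cross y-line → (3,2), t=0.2381
    cross y-line → (3,1), t=1.2734
    cross x-line → (4,1), t=1.9705
    cross y-line → (4,0), t=2.3087 (wall)
  → r_4 = 2.3087

ranges = [0.5280, 2.8677, 2.5778, 2.3087]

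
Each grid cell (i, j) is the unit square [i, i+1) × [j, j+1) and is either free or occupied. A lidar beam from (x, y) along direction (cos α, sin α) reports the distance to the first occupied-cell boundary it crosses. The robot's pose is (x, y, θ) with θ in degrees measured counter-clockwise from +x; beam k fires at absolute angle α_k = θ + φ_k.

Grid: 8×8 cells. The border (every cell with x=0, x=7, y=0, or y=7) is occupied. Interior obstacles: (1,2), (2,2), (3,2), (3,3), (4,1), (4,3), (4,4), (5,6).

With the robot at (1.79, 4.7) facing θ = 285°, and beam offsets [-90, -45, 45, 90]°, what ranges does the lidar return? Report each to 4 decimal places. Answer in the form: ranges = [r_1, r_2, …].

beam 1: φ=-90°, α=195°
  dir = (cos 195°, sin 195°) = (-0.9659, -0.2588); from cell (1,4)
  next x-line at t=0.8179, next y-line at t=2.7046; Δt_x=1.0353, Δt_y=3.8637
    x: enter (0,4) at t=0.8179 ← occupied
  → r_1 = 0.8179
beam 2: φ=-45°, α=240°
  dir = (cos 240°, sin 240°) = (-0.5000, -0.8660); from cell (1,4)
  next x-line at t=1.5800, next y-line at t=0.8083; Δt_x=2.0000, Δt_y=1.1547
    y: enter (1,3) at t=0.8083
    x: enter (0,3) at t=1.5800 ← occupied
  → r_2 = 1.5800
beam 3: φ=45°, α=330°
  dir = (cos 330°, sin 330°) = (0.8660, -0.5000); from cell (1,4)
  next x-line at t=0.2425, next y-line at t=1.4000; Δt_x=1.1547, Δt_y=2.0000
    x: enter (2,4) at t=0.2425
    x: enter (3,4) at t=1.3972
    y: enter (3,3) at t=1.4000 ← occupied
  → r_3 = 1.4000
beam 4: φ=90°, α=15°
  dir = (cos 15°, sin 15°) = (0.9659, 0.2588); from cell (1,4)
  next x-line at t=0.2174, next y-line at t=1.1591; Δt_x=1.0353, Δt_y=3.8637
    x: enter (2,4) at t=0.2174
    y: enter (2,5) at t=1.1591
    x: enter (3,5) at t=1.2527
    x: enter (4,5) at t=2.2880
    x: enter (5,5) at t=3.3232
    x: enter (6,5) at t=4.3585
    y: enter (6,6) at t=5.0228
    x: enter (7,6) at t=5.3938 ← occupied
  → r_4 = 5.3938

ranges = [0.8179, 1.5800, 1.4000, 5.3938]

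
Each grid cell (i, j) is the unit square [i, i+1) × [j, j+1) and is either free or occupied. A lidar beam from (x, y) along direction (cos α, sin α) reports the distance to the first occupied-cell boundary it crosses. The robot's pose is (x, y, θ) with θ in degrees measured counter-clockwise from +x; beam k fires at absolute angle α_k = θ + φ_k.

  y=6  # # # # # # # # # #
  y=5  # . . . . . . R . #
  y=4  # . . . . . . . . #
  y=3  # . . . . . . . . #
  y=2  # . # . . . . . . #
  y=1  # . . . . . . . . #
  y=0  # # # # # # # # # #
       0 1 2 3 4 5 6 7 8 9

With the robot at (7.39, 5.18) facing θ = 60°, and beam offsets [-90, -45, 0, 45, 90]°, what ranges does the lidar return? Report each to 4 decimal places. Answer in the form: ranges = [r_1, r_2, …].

beam 1: φ=-90°, α=330°
  dir = (cos 330°, sin 330°) = (0.8660, -0.5000); from cell (7,5)
  next x-line at t=0.7044, next y-line at t=0.3600; Δt_x=1.1547, Δt_y=2.0000
    y: enter (7,4) at t=0.3600
    x: enter (8,4) at t=0.7044
    x: enter (9,4) at t=1.8591 ← occupied
  → r_1 = 1.8591
beam 2: φ=-45°, α=15°
  dir = (cos 15°, sin 15°) = (0.9659, 0.2588); from cell (7,5)
  next x-line at t=0.6315, next y-line at t=3.1682; Δt_x=1.0353, Δt_y=3.8637
    x: enter (8,5) at t=0.6315
    x: enter (9,5) at t=1.6668 ← occupied
  → r_2 = 1.6668
beam 3: φ=0°, α=60°
  dir = (cos 60°, sin 60°) = (0.5000, 0.8660); from cell (7,5)
  next x-line at t=1.2200, next y-line at t=0.9469; Δt_x=2.0000, Δt_y=1.1547
    y: enter (7,6) at t=0.9469 ← occupied
  → r_3 = 0.9469
beam 4: φ=45°, α=105°
  dir = (cos 105°, sin 105°) = (-0.2588, 0.9659); from cell (7,5)
  next x-line at t=1.5068, next y-line at t=0.8489; Δt_x=3.8637, Δt_y=1.0353
    y: enter (7,6) at t=0.8489 ← occupied
  → r_4 = 0.8489
beam 5: φ=90°, α=150°
  dir = (cos 150°, sin 150°) = (-0.8660, 0.5000); from cell (7,5)
  next x-line at t=0.4503, next y-line at t=1.6400; Δt_x=1.1547, Δt_y=2.0000
    x: enter (6,5) at t=0.4503
    x: enter (5,5) at t=1.6050
    y: enter (5,6) at t=1.6400 ← occupied
  → r_5 = 1.6400

ranges = [1.8591, 1.6668, 0.9469, 0.8489, 1.6400]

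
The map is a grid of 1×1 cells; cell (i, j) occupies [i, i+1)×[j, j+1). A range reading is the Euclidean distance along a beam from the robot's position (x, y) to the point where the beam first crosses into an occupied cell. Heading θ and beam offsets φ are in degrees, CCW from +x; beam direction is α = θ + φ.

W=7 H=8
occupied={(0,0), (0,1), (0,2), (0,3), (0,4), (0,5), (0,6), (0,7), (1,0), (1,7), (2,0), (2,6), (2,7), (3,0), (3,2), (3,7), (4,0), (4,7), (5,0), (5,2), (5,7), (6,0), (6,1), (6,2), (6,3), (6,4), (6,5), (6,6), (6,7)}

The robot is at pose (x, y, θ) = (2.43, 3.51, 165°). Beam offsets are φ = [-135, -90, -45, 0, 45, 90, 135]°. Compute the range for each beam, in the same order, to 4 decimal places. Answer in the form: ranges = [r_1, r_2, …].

ranges = [4.1223, 3.6131, 2.8600, 1.4804, 1.6512, 2.5985, 1.1400]

beam 1: φ=-135°, α=30°
  d=(0.8660,0.5000)  start (2,3)  tX=0.6582 tY=0.9800  stride 1/|dx|=1.1547 1/|dy|=2.0000
    cross x-line → (3,3), t=0.6582
    cross y-line → (3,4), t=0.9800
    cross x-line → (4,4), t=1.8129
    cross x-line → (5,4), t=2.9676
    cross y-line → (5,5), t=2.9800
    cross x-line → (6,5), t=4.1223 (wall)
  → r_1 = 4.1223
beam 2: φ=-90°, α=75°
  d=(0.2588,0.9659)  start (2,3)  tX=2.2023 tY=0.5073  stride 1/|dx|=3.8637 1/|dy|=1.0353
    cross y-line → (2,4), t=0.5073
    cross y-line → (2,5), t=1.5426
    cross x-line → (3,5), t=2.2023
    cross y-line → (3,6), t=2.5778
    cross y-line → (3,7), t=3.6131 (wall)
  → r_2 = 3.6131
beam 3: φ=-45°, α=120°
  d=(-0.5000,0.8660)  start (2,3)  tX=0.8600 tY=0.5658  stride 1/|dx|=2.0000 1/|dy|=1.1547
    cross y-line → (2,4), t=0.5658
    cross x-line → (1,4), t=0.8600
    cross y-line → (1,5), t=1.7205
    cross x-line → (0,5), t=2.8600 (wall)
  → r_3 = 2.8600
beam 4: φ=0°, α=165°
  d=(-0.9659,0.2588)  start (2,3)  tX=0.4452 tY=1.8932  stride 1/|dx|=1.0353 1/|dy|=3.8637
    cross x-line → (1,3), t=0.4452
    cross x-line → (0,3), t=1.4804 (wall)
  → r_4 = 1.4804
beam 5: φ=45°, α=210°
  d=(-0.8660,-0.5000)  start (2,3)  tX=0.4965 tY=1.0200  stride 1/|dx|=1.1547 1/|dy|=2.0000
    cross x-line → (1,3), t=0.4965
    cross y-line → (1,2), t=1.0200
    cross x-line → (0,2), t=1.6512 (wall)
  → r_5 = 1.6512
beam 6: φ=90°, α=255°
  d=(-0.2588,-0.9659)  start (2,3)  tX=1.6614 tY=0.5280  stride 1/|dx|=3.8637 1/|dy|=1.0353
    cross y-line → (2,2), t=0.5280
    cross y-line → (2,1), t=1.5633
    cross x-line → (1,1), t=1.6614
    cross y-line → (1,0), t=2.5985 (wall)
  → r_6 = 2.5985
beam 7: φ=135°, α=300°
  d=(0.5000,-0.8660)  start (2,3)  tX=1.1400 tY=0.5889  stride 1/|dx|=2.0000 1/|dy|=1.1547
    cross y-line → (2,2), t=0.5889
    cross x-line → (3,2), t=1.1400 (wall)
  → r_7 = 1.1400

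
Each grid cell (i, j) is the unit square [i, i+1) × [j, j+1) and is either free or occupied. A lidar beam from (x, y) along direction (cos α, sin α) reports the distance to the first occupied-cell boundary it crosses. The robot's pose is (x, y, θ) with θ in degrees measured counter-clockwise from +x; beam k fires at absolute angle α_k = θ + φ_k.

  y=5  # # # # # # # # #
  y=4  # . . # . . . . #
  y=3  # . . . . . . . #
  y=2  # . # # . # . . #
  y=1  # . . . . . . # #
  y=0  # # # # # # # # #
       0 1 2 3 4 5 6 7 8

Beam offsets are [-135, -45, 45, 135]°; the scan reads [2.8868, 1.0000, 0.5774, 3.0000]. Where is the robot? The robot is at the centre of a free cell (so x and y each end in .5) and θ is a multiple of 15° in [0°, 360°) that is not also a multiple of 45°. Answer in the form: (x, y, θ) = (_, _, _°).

The pose lattice has 23·16 = 368 candidates. Test each by forward raycasting.
  (6.5, 3.5, 15°): beam 1 = 1.0000 ≠ 2.8868 ✗
  (1.5, 3.5, 60°): beam 1 = 2.5882 ≠ 2.8868 ✗
  (5.5, 4.5, 195°): beam 1 = 0.5774 ≠ 2.8868 ✗
  (2.5, 1.5, 285°): beam 1 = 1.7321 ≠ 2.8868 ✗
  (4.5, 4.5, 75°): beam 1 = 1.7321 ≠ 2.8868 ✗
  …
  (6.5, 4.5, 75°): r_1=2.8868, r_2=1.0000, r_3=0.5774, r_4=3.0000 — all match ✓
No second candidate reproduces the full scan.

(x, y, θ) = (6.5, 4.5, 75°)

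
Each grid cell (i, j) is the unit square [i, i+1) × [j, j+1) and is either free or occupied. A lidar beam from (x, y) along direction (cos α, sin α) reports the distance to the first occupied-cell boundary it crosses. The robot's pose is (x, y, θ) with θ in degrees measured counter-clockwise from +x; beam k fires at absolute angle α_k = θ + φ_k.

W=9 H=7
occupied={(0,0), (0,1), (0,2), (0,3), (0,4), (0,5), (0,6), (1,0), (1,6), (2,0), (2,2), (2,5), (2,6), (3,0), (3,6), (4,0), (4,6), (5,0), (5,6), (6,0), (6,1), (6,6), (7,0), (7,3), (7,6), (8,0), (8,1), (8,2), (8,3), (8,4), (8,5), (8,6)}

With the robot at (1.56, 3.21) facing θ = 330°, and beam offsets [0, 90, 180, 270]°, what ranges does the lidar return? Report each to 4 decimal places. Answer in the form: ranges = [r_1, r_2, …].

ranges = [0.5081, 2.0669, 0.6466, 1.1200]

beam 1: φ=0°, α=330°
  d=(0.8660,-0.5000)  start (1,3)  tX=0.5081 tY=0.4200  stride 1/|dx|=1.1547 1/|dy|=2.0000
    cross y-line → (1,2), t=0.4200
    cross x-line → (2,2), t=0.5081 (wall)
  → r_1 = 0.5081
beam 2: φ=90°, α=60°
  d=(0.5000,0.8660)  start (1,3)  tX=0.8800 tY=0.9122  stride 1/|dx|=2.0000 1/|dy|=1.1547
    cross x-line → (2,3), t=0.8800
    cross y-line → (2,4), t=0.9122
    cross y-line → (2,5), t=2.0669 (wall)
  → r_2 = 2.0669
beam 3: φ=180°, α=150°
  d=(-0.8660,0.5000)  start (1,3)  tX=0.6466 tY=1.5800  stride 1/|dx|=1.1547 1/|dy|=2.0000
    cross x-line → (0,3), t=0.6466 (wall)
  → r_3 = 0.6466
beam 4: φ=270°, α=240°
  d=(-0.5000,-0.8660)  start (1,3)  tX=1.1200 tY=0.2425  stride 1/|dx|=2.0000 1/|dy|=1.1547
    cross y-line → (1,2), t=0.2425
    cross x-line → (0,2), t=1.1200 (wall)
  → r_4 = 1.1200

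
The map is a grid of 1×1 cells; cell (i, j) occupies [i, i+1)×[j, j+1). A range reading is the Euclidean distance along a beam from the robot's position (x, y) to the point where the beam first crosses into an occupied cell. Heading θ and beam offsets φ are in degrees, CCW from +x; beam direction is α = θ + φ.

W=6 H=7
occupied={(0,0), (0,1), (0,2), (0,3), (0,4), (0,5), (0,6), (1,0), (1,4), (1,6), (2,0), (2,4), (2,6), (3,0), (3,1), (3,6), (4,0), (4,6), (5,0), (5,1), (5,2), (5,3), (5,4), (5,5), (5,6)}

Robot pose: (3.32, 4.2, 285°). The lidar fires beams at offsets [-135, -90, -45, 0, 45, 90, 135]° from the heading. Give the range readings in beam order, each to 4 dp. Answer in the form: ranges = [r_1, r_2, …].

ranges = [0.3695, 0.3313, 3.6950, 2.2776, 1.9399, 1.7393, 2.0785]

beam 1: φ=-135°, α=150°
  d=(-0.8660,0.5000)  start (3,4)  tX=0.3695 tY=1.6000  stride 1/|dx|=1.1547 1/|dy|=2.0000
    cross x-line → (2,4), t=0.3695 (wall)
  → r_1 = 0.3695
beam 2: φ=-90°, α=195°
  d=(-0.9659,-0.2588)  start (3,4)  tX=0.3313 tY=0.7727  stride 1/|dx|=1.0353 1/|dy|=3.8637
    cross x-line → (2,4), t=0.3313 (wall)
  → r_2 = 0.3313
beam 3: φ=-45°, α=240°
  d=(-0.5000,-0.8660)  start (3,4)  tX=0.6400 tY=0.2309  stride 1/|dx|=2.0000 1/|dy|=1.1547
    cross y-line → (3,3), t=0.2309
    cross x-line → (2,3), t=0.6400
    cross y-line → (2,2), t=1.3856
    cross y-line → (2,1), t=2.5403
    cross x-line → (1,1), t=2.6400
    cross y-line → (1,0), t=3.6950 (wall)
  → r_3 = 3.6950
beam 4: φ=0°, α=285°
  d=(0.2588,-0.9659)  start (3,4)  tX=2.6273 tY=0.2071  stride 1/|dx|=3.8637 1/|dy|=1.0353
    cross y-line → (3,3), t=0.2071
    cross y-line → (3,2), t=1.2423
    cross y-line → (3,1), t=2.2776 (wall)
  → r_4 = 2.2776
beam 5: φ=45°, α=330°
  d=(0.8660,-0.5000)  start (3,4)  tX=0.7852 tY=0.4000  stride 1/|dx|=1.1547 1/|dy|=2.0000
    cross y-line → (3,3), t=0.4000
    cross x-line → (4,3), t=0.7852
    cross x-line → (5,3), t=1.9399 (wall)
  → r_5 = 1.9399
beam 6: φ=90°, α=15°
  d=(0.9659,0.2588)  start (3,4)  tX=0.7040 tY=3.0910  stride 1/|dx|=1.0353 1/|dy|=3.8637
    cross x-line → (4,4), t=0.7040
    cross x-line → (5,4), t=1.7393 (wall)
  → r_6 = 1.7393
beam 7: φ=135°, α=60°
  d=(0.5000,0.8660)  start (3,4)  tX=1.3600 tY=0.9238  stride 1/|dx|=2.0000 1/|dy|=1.1547
    cross y-line → (3,5), t=0.9238
    cross x-line → (4,5), t=1.3600
    cross y-line → (4,6), t=2.0785 (wall)
  → r_7 = 2.0785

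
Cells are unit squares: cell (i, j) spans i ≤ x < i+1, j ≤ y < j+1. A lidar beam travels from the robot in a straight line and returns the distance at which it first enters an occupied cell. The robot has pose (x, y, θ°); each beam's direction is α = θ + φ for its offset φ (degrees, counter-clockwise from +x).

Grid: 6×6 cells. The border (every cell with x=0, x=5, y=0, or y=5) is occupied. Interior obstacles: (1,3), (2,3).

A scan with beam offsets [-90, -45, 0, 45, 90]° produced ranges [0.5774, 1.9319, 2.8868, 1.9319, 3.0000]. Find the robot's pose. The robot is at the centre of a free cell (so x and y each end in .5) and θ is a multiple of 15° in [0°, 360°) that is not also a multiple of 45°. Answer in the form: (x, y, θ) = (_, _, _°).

Enumerate (i+0.5, j+0.5, θ) over the 14 free cells and 16 admissible headings. For each, cast all 5 beams and compare to the given ranges.
  (4.5, 1.5, 120°): beam 3 = 4.0415 ≠ 2.8868 ✗
  (4.5, 2.5, 240°): beam 1 = 1.7321 ≠ 0.5774 ✗
  (3.5, 3.5, 75°): beam 1 = 1.5529 ≠ 0.5774 ✗
  (1.5, 4.5, 210°): beam 2 = 0.5176 ≠ 1.9319 ✗
  (1.5, 4.5, 15°): beam 1 = 0.5176 ≠ 0.5774 ✗
  …
  (4.5, 2.5, 120°): r_1=0.5774, r_2=1.9319, r_3=2.8868, r_4=1.9319, r_5=3.0000 — all match ✓
Only this pose fits every beam.

(x, y, θ) = (4.5, 2.5, 120°)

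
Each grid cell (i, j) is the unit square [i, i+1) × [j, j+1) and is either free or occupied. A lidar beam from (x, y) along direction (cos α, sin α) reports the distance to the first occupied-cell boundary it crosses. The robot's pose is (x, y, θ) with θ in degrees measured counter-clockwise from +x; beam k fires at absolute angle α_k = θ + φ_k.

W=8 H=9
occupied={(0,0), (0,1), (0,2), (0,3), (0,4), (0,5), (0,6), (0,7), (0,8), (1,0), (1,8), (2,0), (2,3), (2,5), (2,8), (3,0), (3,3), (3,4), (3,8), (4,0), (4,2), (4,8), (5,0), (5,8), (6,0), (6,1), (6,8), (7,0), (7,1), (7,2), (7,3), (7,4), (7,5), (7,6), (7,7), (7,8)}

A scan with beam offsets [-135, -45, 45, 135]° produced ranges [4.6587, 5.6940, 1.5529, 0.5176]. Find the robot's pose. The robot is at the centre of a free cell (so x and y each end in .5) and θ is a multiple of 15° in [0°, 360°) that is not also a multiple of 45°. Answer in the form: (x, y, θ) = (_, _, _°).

Enumerate (i+0.5, j+0.5, θ) over the 36 free cells and 16 admissible headings. For each, cast all 4 beams and compare to the given ranges.
  (4.5, 7.5, 345°): beam 1 = 4.0415 ≠ 4.6587 ✗
  (6.5, 6.5, 105°): beam 1 = 0.5774 ≠ 4.6587 ✗
  (4.5, 6.5, 165°): beam 1 = 2.8868 ≠ 4.6587 ✗
  …
  (5.5, 7.5, 330°): r_1=4.6587, r_2=5.6940, r_3=1.5529, r_4=0.5176 — all match ✓
Only this pose fits every beam.

(x, y, θ) = (5.5, 7.5, 330°)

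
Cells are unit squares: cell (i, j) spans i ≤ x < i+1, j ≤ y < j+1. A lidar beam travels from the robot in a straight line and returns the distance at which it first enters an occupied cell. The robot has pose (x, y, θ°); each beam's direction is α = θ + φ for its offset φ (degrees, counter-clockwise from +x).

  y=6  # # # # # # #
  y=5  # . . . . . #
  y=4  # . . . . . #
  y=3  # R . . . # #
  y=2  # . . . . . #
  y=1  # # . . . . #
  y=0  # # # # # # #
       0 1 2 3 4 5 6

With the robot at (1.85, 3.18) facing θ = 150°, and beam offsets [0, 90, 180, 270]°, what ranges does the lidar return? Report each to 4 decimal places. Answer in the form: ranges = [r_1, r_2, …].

beam 1: φ=0°, α=150°
  dir = (cos 150°, sin 150°) = (-0.8660, 0.5000); from cell (1,3)
  next x-line at t=0.9815, next y-line at t=1.6400; Δt_x=1.1547, Δt_y=2.0000
    x: enter (0,3) at t=0.9815 ← occupied
  → r_1 = 0.9815
beam 2: φ=90°, α=240°
  dir = (cos 240°, sin 240°) = (-0.5000, -0.8660); from cell (1,3)
  next x-line at t=1.7000, next y-line at t=0.2078; Δt_x=2.0000, Δt_y=1.1547
    y: enter (1,2) at t=0.2078
    y: enter (1,1) at t=1.3625 ← occupied
  → r_2 = 1.3625
beam 3: φ=180°, α=330°
  dir = (cos 330°, sin 330°) = (0.8660, -0.5000); from cell (1,3)
  next x-line at t=0.1732, next y-line at t=0.3600; Δt_x=1.1547, Δt_y=2.0000
    x: enter (2,3) at t=0.1732
    y: enter (2,2) at t=0.3600
    x: enter (3,2) at t=1.3279
    y: enter (3,1) at t=2.3600
    x: enter (4,1) at t=2.4826
    x: enter (5,1) at t=3.6373
    y: enter (5,0) at t=4.3600 ← occupied
  → r_3 = 4.3600
beam 4: φ=270°, α=60°
  dir = (cos 60°, sin 60°) = (0.5000, 0.8660); from cell (1,3)
  next x-line at t=0.3000, next y-line at t=0.9469; Δt_x=2.0000, Δt_y=1.1547
    x: enter (2,3) at t=0.3000
    y: enter (2,4) at t=0.9469
    y: enter (2,5) at t=2.1016
    x: enter (3,5) at t=2.3000
    y: enter (3,6) at t=3.2563 ← occupied
  → r_4 = 3.2563

ranges = [0.9815, 1.3625, 4.3600, 3.2563]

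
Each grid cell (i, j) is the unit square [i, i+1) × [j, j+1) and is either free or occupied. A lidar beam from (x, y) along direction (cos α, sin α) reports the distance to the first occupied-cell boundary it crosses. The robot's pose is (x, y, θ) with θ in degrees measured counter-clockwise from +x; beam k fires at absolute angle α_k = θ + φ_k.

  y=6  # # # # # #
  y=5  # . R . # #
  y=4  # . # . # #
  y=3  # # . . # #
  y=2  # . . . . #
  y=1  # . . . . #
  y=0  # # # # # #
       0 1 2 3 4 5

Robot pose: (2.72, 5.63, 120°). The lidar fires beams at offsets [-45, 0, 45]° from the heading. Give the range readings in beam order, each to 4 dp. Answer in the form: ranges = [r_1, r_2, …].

beam 1: φ=-45°, α=75°
  dir = (cos 75°, sin 75°) = (0.2588, 0.9659); from cell (2,5)
  next x-line at t=1.0818, next y-line at t=0.3831; Δt_x=3.8637, Δt_y=1.0353
    y: enter (2,6) at t=0.3831 ← occupied
  → r_1 = 0.3831
beam 2: φ=0°, α=120°
  dir = (cos 120°, sin 120°) = (-0.5000, 0.8660); from cell (2,5)
  next x-line at t=1.4400, next y-line at t=0.4272; Δt_x=2.0000, Δt_y=1.1547
    y: enter (2,6) at t=0.4272 ← occupied
  → r_2 = 0.4272
beam 3: φ=45°, α=165°
  dir = (cos 165°, sin 165°) = (-0.9659, 0.2588); from cell (2,5)
  next x-line at t=0.7454, next y-line at t=1.4296; Δt_x=1.0353, Δt_y=3.8637
    x: enter (1,5) at t=0.7454
    y: enter (1,6) at t=1.4296 ← occupied
  → r_3 = 1.4296

ranges = [0.3831, 0.4272, 1.4296]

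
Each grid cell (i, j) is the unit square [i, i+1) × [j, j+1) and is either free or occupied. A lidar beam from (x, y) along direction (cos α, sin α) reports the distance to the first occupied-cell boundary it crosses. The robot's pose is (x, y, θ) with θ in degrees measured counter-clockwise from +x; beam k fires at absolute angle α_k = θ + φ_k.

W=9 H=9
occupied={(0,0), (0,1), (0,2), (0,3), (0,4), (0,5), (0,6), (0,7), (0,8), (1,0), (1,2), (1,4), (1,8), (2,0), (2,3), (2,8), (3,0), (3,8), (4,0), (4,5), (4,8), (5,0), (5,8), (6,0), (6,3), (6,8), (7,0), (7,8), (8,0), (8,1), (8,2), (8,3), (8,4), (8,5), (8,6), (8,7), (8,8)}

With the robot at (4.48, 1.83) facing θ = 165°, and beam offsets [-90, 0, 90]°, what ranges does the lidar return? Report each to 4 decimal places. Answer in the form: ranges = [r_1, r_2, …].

beam 1: φ=-90°, α=75°
  direction (0.2588, 0.9659); cell (4,1); t to first gridline: x 2.0091, y 0.1760 (then +3.8637 / +1.0353)
    (4,2) via y @ 0.1760
    (4,3) via y @ 1.2113
    (5,3) via x @ 2.0091
    (5,4) via y @ 2.2465
    (5,5) via y @ 3.2818
    (5,6) via y @ 4.3171
    (5,7) via y @ 5.3524
    (6,7) via x @ 5.8728
    (6,8) via y @ 6.3877  # hit
  → r_1 = 6.3877
beam 2: φ=0°, α=165°
  direction (-0.9659, 0.2588); cell (4,1); t to first gridline: x 0.4969, y 0.6568 (then +1.0353 / +3.8637)
    (3,1) via x @ 0.4969
    (3,2) via y @ 0.6568
    (2,2) via x @ 1.5322
    (1,2) via x @ 2.5675  # hit
  → r_2 = 2.5675
beam 3: φ=90°, α=255°
  direction (-0.2588, -0.9659); cell (4,1); t to first gridline: x 1.8546, y 0.8593 (then +3.8637 / +1.0353)
    (4,0) via y @ 0.8593  # hit
  → r_3 = 0.8593

ranges = [6.3877, 2.5675, 0.8593]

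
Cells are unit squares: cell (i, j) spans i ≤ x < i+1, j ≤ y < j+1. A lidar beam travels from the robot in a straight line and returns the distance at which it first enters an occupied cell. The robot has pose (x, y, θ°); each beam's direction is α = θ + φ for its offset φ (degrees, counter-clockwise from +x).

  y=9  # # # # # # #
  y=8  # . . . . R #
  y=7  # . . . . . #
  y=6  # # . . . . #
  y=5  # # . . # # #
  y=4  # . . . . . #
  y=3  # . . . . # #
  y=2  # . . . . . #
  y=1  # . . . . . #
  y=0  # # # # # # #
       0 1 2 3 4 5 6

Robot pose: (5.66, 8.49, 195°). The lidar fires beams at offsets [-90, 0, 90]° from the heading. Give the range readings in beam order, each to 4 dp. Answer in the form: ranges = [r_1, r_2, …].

ranges = [0.5280, 4.8244, 1.3137]

beam 1: φ=-90°, α=105°
  cosα=-0.2588 sinα=0.9659 | (5,8) | tMaxX 2.5500 tMaxY 0.5280 | tΔX 3.8637 tΔY 1.0353
    t=0.5280 [y] (5,9) — stop
  → r_1 = 0.5280
beam 2: φ=0°, α=195°
  cosα=-0.9659 sinα=-0.2588 | (5,8) | tMaxX 0.6833 tMaxY 1.8932 | tΔX 1.0353 tΔY 3.8637
    t=0.6833 [x] (4,8)
    t=1.7186 [x] (3,8)
    t=1.8932 [y] (3,7)
    t=2.7538 [x] (2,7)
    t=3.7891 [x] (1,7)
    t=4.8244 [x] (0,7) — stop
  → r_2 = 4.8244
beam 3: φ=90°, α=285°
  cosα=0.2588 sinα=-0.9659 | (5,8) | tMaxX 1.3137 tMaxY 0.5073 | tΔX 3.8637 tΔY 1.0353
    t=0.5073 [y] (5,7)
    t=1.3137 [x] (6,7) — stop
  → r_3 = 1.3137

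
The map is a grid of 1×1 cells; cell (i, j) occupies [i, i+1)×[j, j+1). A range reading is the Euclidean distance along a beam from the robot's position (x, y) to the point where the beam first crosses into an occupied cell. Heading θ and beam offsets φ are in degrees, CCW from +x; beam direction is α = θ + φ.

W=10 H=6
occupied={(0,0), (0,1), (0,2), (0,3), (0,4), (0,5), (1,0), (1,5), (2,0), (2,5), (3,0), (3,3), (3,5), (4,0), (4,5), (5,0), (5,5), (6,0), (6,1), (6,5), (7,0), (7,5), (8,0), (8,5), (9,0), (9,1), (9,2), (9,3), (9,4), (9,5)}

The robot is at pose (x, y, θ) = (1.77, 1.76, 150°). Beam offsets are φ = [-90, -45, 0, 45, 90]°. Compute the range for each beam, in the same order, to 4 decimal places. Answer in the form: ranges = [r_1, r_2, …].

beam 1: φ=-90°, α=60°
  direction (0.5000, 0.8660); cell (1,1); t to first gridline: x 0.4600, y 0.2771 (then +2.0000 / +1.1547)
    (1,2) via y @ 0.2771
    (2,2) via x @ 0.4600
    (2,3) via y @ 1.4318
    (3,3) via x @ 2.4600  # hit
  → r_1 = 2.4600
beam 2: φ=-45°, α=105°
  direction (-0.2588, 0.9659); cell (1,1); t to first gridline: x 2.9751, y 0.2485 (then +3.8637 / +1.0353)
    (1,2) via y @ 0.2485
    (1,3) via y @ 1.2837
    (1,4) via y @ 2.3190
    (0,4) via x @ 2.9751  # hit
  → r_2 = 2.9751
beam 3: φ=0°, α=150°
  direction (-0.8660, 0.5000); cell (1,1); t to first gridline: x 0.8891, y 0.4800 (then +1.1547 / +2.0000)
    (1,2) via y @ 0.4800
    (0,2) via x @ 0.8891  # hit
  → r_3 = 0.8891
beam 4: φ=45°, α=195°
  direction (-0.9659, -0.2588); cell (1,1); t to first gridline: x 0.7972, y 2.9364 (then +1.0353 / +3.8637)
    (0,1) via x @ 0.7972  # hit
  → r_4 = 0.7972
beam 5: φ=90°, α=240°
  direction (-0.5000, -0.8660); cell (1,1); t to first gridline: x 1.5400, y 0.8776 (then +2.0000 / +1.1547)
    (1,0) via y @ 0.8776  # hit
  → r_5 = 0.8776

ranges = [2.4600, 2.9751, 0.8891, 0.7972, 0.8776]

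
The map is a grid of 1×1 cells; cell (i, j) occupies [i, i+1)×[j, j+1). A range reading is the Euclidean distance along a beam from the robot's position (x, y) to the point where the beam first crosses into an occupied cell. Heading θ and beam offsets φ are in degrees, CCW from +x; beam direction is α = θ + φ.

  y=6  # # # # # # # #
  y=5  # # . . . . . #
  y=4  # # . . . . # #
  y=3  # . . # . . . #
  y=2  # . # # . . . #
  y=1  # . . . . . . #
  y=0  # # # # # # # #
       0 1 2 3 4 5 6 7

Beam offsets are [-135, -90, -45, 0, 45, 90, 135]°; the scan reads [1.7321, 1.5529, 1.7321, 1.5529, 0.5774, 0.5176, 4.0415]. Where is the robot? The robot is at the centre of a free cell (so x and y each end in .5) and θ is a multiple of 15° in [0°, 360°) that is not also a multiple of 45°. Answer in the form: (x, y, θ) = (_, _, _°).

(x, y, θ) = (3.5, 4.5, 195°)

Enumerate (i+0.5, j+0.5, θ) over the 24 free cells and 16 admissible headings. For each, cast all 7 beams and compare to the given ranges.
  (1.5, 2.5, 345°): beam 1 = 0.5774 ≠ 1.7321 ✗
  (3.5, 5.5, 30°): beam 1 = 1.5529 ≠ 1.7321 ✗
  (2.5, 4.5, 210°): beam 1 = 1.5529 ≠ 1.7321 ✗
  (2.5, 5.5, 285°): beam 1 = 0.5774 ≠ 1.7321 ✗
  (5.5, 1.5, 255°): beam 1 = 5.1962 ≠ 1.7321 ✗
  …
  (3.5, 4.5, 195°): r_1=1.7321, r_2=1.5529, r_3=1.7321, r_4=1.5529, r_5=0.5774, r_6=0.5176, r_7=4.0415 — all match ✓
Only this pose fits every beam.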